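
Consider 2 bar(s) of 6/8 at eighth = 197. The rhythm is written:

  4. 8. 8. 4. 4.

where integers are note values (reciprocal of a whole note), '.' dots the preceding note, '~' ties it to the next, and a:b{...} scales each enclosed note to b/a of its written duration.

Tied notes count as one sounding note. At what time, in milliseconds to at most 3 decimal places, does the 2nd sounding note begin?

note 2 onset = 3b = 913.706ms

1. 0.0ms @ 0 + 913.706ms (3)
2. 913.706ms @ 3 + 456.853ms (3/2)
3. 1370.558ms @ 9/2 + 456.853ms (3/2)
4. 1827.411ms @ 6 + 913.706ms (3)
5. 2741.117ms @ 9 + 913.706ms (3)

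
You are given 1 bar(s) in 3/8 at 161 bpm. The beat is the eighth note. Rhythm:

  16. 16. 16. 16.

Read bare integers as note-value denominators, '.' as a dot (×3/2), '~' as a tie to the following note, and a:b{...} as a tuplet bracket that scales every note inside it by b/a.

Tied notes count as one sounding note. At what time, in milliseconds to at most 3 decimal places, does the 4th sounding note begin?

note 4 onset = 9/4b = 838.509ms

1. 0.0ms @ 0 + 279.503ms (3/4)
2. 279.503ms @ 3/4 + 279.503ms (3/4)
3. 559.006ms @ 3/2 + 279.503ms (3/4)
4. 838.509ms @ 9/4 + 279.503ms (3/4)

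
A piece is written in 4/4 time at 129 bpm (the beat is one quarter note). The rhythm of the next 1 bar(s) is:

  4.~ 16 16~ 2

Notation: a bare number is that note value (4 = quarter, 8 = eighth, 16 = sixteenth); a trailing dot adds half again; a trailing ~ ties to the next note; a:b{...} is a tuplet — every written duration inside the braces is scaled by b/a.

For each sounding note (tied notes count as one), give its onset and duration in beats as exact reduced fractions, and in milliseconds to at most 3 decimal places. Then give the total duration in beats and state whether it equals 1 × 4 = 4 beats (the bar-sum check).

1) 0.0ms=0b +813.953ms=7/4b
2) 813.953ms=7/4b +1046.512ms=9/4b
Σ=4b of 4 (129bpm 4/4) — PASS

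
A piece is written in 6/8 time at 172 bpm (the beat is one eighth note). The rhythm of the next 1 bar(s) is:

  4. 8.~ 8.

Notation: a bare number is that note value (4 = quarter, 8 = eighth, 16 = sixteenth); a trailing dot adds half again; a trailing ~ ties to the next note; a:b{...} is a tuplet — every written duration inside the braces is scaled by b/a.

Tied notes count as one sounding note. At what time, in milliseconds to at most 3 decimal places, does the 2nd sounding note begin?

note 2 onset = 3b = 1046.512ms

1. 0.0ms @ 0 + 1046.512ms (3)
2. 1046.512ms @ 3 + 1046.512ms (3)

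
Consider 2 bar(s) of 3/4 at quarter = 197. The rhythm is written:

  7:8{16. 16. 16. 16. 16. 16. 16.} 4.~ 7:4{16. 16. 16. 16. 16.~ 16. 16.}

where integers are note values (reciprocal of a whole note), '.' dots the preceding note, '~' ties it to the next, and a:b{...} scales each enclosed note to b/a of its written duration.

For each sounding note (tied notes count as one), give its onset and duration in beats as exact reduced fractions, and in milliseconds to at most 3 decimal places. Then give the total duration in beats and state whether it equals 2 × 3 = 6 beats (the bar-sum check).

1) 0.0ms=0b +130.529ms=3/7b
2) 130.529ms=3/7b +130.529ms=3/7b
3) 261.059ms=6/7b +130.529ms=3/7b
4) 391.588ms=9/7b +130.529ms=3/7b
5) 522.117ms=12/7b +130.529ms=3/7b
6) 652.647ms=15/7b +130.529ms=3/7b
7) 783.176ms=18/7b +130.529ms=3/7b
8) 913.706ms=3b +522.117ms=12/7b
9) 1435.823ms=33/7b +65.265ms=3/14b
10) 1501.088ms=69/14b +65.265ms=3/14b
11) 1566.352ms=36/7b +65.265ms=3/14b
12) 1631.617ms=75/14b +130.529ms=3/7b
13) 1762.146ms=81/14b +65.265ms=3/14b
Σ=6b of 6 (197bpm 3/4) — PASS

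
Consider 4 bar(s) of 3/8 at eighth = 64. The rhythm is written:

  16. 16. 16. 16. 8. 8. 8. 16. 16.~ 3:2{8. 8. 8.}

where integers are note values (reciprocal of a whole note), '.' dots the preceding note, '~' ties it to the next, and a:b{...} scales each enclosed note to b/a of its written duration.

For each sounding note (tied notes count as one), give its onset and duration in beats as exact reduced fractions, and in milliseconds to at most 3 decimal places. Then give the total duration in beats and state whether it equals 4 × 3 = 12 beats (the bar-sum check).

1) 0.0ms=0b +703.125ms=3/4b
2) 703.125ms=3/4b +703.125ms=3/4b
3) 1406.25ms=3/2b +703.125ms=3/4b
4) 2109.375ms=9/4b +703.125ms=3/4b
5) 2812.5ms=3b +1406.25ms=3/2b
6) 4218.75ms=9/2b +1406.25ms=3/2b
7) 5625.0ms=6b +1406.25ms=3/2b
8) 7031.25ms=15/2b +703.125ms=3/4b
9) 7734.375ms=33/4b +1640.625ms=7/4b
10) 9375.0ms=10b +937.5ms=1b
11) 10312.5ms=11b +937.5ms=1b
Σ=12b of 12 (64bpm 3/8) — PASS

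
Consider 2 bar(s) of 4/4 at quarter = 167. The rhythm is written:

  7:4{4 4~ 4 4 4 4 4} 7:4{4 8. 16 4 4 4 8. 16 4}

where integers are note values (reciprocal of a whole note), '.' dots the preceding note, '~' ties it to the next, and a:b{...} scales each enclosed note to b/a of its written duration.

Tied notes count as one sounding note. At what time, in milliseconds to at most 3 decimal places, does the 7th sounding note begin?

note 7 onset = 4b = 1437.126ms

1. 0.0ms @ 0 + 205.304ms (4/7)
2. 205.304ms @ 4/7 + 410.607ms (8/7)
3. 615.911ms @ 12/7 + 205.304ms (4/7)
4. 821.215ms @ 16/7 + 205.304ms (4/7)
5. 1026.518ms @ 20/7 + 205.304ms (4/7)
6. 1231.822ms @ 24/7 + 205.304ms (4/7)
7. 1437.126ms @ 4 + 205.304ms (4/7)
8. 1642.429ms @ 32/7 + 153.978ms (3/7)
9. 1796.407ms @ 5 + 51.326ms (1/7)
10. 1847.733ms @ 36/7 + 205.304ms (4/7)
11. 2053.037ms @ 40/7 + 205.304ms (4/7)
12. 2258.34ms @ 44/7 + 205.304ms (4/7)
13. 2463.644ms @ 48/7 + 153.978ms (3/7)
14. 2617.622ms @ 51/7 + 51.326ms (1/7)
15. 2668.948ms @ 52/7 + 205.304ms (4/7)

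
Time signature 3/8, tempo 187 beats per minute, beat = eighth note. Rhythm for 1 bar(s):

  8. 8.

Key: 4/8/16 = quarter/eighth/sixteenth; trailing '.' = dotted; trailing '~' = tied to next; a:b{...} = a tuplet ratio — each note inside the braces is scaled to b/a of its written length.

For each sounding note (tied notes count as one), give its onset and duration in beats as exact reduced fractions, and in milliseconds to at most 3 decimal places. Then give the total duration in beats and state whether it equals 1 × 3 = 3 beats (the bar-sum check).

1) 0.0ms=0b +481.283ms=3/2b
2) 481.283ms=3/2b +481.283ms=3/2b
Σ=3b of 3 (187bpm 3/8) — PASS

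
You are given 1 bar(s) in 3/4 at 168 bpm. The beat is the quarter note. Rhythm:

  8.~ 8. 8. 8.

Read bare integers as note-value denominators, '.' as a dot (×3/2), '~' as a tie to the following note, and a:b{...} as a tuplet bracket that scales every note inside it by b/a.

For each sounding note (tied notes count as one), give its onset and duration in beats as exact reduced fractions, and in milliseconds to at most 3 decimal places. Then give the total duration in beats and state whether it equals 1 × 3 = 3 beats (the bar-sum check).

1) 0.0ms=0b +535.714ms=3/2b
2) 535.714ms=3/2b +267.857ms=3/4b
3) 803.571ms=9/4b +267.857ms=3/4b
Σ=3b of 3 (168bpm 3/4) — PASS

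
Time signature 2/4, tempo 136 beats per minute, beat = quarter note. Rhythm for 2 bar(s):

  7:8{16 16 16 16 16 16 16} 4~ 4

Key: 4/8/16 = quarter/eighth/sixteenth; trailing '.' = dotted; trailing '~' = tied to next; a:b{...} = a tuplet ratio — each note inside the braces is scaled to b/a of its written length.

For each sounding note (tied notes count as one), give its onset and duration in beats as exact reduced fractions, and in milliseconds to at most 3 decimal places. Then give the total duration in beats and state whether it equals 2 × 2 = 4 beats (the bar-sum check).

1) 0.0ms=0b +126.05ms=2/7b
2) 126.05ms=2/7b +126.05ms=2/7b
3) 252.101ms=4/7b +126.05ms=2/7b
4) 378.151ms=6/7b +126.05ms=2/7b
5) 504.202ms=8/7b +126.05ms=2/7b
6) 630.252ms=10/7b +126.05ms=2/7b
7) 756.303ms=12/7b +126.05ms=2/7b
8) 882.353ms=2b +882.353ms=2b
Σ=4b of 4 (136bpm 2/4) — PASS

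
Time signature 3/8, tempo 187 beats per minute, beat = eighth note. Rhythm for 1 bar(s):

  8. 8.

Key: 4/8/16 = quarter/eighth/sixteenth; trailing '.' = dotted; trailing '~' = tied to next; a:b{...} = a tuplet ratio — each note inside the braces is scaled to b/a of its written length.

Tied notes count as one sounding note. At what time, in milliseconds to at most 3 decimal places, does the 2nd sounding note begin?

note 2 onset = 3/2b = 481.283ms

1. 0.0ms @ 0 + 481.283ms (3/2)
2. 481.283ms @ 3/2 + 481.283ms (3/2)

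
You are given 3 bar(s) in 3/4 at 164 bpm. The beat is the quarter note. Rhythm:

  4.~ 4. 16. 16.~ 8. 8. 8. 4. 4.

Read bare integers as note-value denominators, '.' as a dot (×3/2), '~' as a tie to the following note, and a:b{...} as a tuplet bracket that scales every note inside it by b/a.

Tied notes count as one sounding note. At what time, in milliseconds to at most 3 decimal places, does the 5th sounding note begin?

1. 0.0ms @ 0 + 1097.561ms (3)
2. 1097.561ms @ 3 + 137.195ms (3/8)
3. 1234.756ms @ 27/8 + 411.585ms (9/8)
4. 1646.341ms @ 9/2 + 274.39ms (3/4)
5. 1920.732ms @ 21/4 + 274.39ms (3/4)
6. 2195.122ms @ 6 + 548.78ms (3/2)
7. 2743.902ms @ 15/2 + 548.78ms (3/2)

note 5 onset = 21/4b = 1920.732ms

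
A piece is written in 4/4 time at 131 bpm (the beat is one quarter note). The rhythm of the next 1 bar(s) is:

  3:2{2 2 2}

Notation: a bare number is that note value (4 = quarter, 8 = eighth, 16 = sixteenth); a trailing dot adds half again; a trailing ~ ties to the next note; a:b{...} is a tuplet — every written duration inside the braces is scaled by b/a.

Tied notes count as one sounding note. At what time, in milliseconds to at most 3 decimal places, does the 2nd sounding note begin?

note 2 onset = 4/3b = 610.687ms

1. 0.0ms @ 0 + 610.687ms (4/3)
2. 610.687ms @ 4/3 + 610.687ms (4/3)
3. 1221.374ms @ 8/3 + 610.687ms (4/3)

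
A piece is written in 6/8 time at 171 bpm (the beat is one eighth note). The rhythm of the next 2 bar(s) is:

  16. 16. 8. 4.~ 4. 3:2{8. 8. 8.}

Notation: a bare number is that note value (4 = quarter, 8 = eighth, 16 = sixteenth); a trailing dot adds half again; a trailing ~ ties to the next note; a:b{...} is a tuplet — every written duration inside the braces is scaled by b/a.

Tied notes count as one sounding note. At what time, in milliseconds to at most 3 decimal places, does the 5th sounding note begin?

1. 0.0ms @ 0 + 263.158ms (3/4)
2. 263.158ms @ 3/4 + 263.158ms (3/4)
3. 526.316ms @ 3/2 + 526.316ms (3/2)
4. 1052.632ms @ 3 + 2105.263ms (6)
5. 3157.895ms @ 9 + 350.877ms (1)
6. 3508.772ms @ 10 + 350.877ms (1)
7. 3859.649ms @ 11 + 350.877ms (1)

note 5 onset = 9b = 3157.895ms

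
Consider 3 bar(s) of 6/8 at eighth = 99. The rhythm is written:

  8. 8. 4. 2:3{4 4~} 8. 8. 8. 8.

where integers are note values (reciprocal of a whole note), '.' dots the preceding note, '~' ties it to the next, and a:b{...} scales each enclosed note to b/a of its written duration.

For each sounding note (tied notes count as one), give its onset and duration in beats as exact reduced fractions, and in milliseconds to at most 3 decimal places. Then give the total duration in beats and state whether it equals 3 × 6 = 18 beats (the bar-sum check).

1) 0.0ms=0b +909.091ms=3/2b
2) 909.091ms=3/2b +909.091ms=3/2b
3) 1818.182ms=3b +1818.182ms=3b
4) 3636.364ms=6b +1818.182ms=3b
5) 5454.545ms=9b +2727.273ms=9/2b
6) 8181.818ms=27/2b +909.091ms=3/2b
7) 9090.909ms=15b +909.091ms=3/2b
8) 10000.0ms=33/2b +909.091ms=3/2b
Σ=18b of 18 (99bpm 6/8) — PASS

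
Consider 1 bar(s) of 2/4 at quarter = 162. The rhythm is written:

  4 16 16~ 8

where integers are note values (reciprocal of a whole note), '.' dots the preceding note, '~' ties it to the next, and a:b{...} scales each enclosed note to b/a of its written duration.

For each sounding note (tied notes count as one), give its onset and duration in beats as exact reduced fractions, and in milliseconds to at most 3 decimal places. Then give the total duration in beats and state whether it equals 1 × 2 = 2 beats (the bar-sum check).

1) 0.0ms=0b +370.37ms=1b
2) 370.37ms=1b +92.593ms=1/4b
3) 462.963ms=5/4b +277.778ms=3/4b
Σ=2b of 2 (162bpm 2/4) — PASS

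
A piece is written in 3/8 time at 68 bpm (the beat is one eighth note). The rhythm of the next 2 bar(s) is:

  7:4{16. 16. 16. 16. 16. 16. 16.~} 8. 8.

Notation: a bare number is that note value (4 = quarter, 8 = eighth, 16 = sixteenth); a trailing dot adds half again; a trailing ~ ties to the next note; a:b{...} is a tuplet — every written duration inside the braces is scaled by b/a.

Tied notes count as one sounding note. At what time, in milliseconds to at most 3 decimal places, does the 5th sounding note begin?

1. 0.0ms @ 0 + 378.151ms (3/7)
2. 378.151ms @ 3/7 + 378.151ms (3/7)
3. 756.303ms @ 6/7 + 378.151ms (3/7)
4. 1134.454ms @ 9/7 + 378.151ms (3/7)
5. 1512.605ms @ 12/7 + 378.151ms (3/7)
6. 1890.756ms @ 15/7 + 378.151ms (3/7)
7. 2268.908ms @ 18/7 + 1701.681ms (27/14)
8. 3970.588ms @ 9/2 + 1323.529ms (3/2)

note 5 onset = 12/7b = 1512.605ms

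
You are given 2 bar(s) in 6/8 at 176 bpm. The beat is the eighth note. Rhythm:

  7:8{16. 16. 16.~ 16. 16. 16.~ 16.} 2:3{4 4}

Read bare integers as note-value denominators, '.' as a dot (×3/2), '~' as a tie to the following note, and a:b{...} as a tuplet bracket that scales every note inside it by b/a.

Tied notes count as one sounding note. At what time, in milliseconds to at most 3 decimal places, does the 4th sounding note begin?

1. 0.0ms @ 0 + 292.208ms (6/7)
2. 292.208ms @ 6/7 + 292.208ms (6/7)
3. 584.416ms @ 12/7 + 584.416ms (12/7)
4. 1168.831ms @ 24/7 + 292.208ms (6/7)
5. 1461.039ms @ 30/7 + 584.416ms (12/7)
6. 2045.455ms @ 6 + 1022.727ms (3)
7. 3068.182ms @ 9 + 1022.727ms (3)

note 4 onset = 24/7b = 1168.831ms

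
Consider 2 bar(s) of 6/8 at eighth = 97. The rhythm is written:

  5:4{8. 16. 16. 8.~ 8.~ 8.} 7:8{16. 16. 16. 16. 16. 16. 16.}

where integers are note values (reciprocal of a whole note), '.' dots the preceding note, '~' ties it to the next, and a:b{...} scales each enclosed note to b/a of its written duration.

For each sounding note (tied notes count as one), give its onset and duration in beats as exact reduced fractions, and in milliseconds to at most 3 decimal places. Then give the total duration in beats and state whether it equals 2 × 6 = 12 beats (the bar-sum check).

1) 0.0ms=0b +742.268ms=6/5b
2) 742.268ms=6/5b +371.134ms=3/5b
3) 1113.402ms=9/5b +371.134ms=3/5b
4) 1484.536ms=12/5b +2226.804ms=18/5b
5) 3711.34ms=6b +530.191ms=6/7b
6) 4241.532ms=48/7b +530.191ms=6/7b
7) 4771.723ms=54/7b +530.191ms=6/7b
8) 5301.915ms=60/7b +530.191ms=6/7b
9) 5832.106ms=66/7b +530.191ms=6/7b
10) 6362.297ms=72/7b +530.191ms=6/7b
11) 6892.489ms=78/7b +530.191ms=6/7b
Σ=12b of 12 (97bpm 6/8) — PASS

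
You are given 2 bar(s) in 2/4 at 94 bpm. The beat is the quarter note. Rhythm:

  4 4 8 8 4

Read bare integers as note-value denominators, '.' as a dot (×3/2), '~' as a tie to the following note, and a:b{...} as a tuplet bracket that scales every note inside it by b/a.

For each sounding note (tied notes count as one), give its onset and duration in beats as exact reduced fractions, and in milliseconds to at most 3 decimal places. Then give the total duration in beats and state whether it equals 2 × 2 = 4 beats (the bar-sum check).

1) 0.0ms=0b +638.298ms=1b
2) 638.298ms=1b +638.298ms=1b
3) 1276.596ms=2b +319.149ms=1/2b
4) 1595.745ms=5/2b +319.149ms=1/2b
5) 1914.894ms=3b +638.298ms=1b
Σ=4b of 4 (94bpm 2/4) — PASS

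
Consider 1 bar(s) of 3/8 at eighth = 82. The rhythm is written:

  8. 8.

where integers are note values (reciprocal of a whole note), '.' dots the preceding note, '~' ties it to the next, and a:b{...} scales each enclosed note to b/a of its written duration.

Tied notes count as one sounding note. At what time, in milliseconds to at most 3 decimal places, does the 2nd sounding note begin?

note 2 onset = 3/2b = 1097.561ms

1. 0.0ms @ 0 + 1097.561ms (3/2)
2. 1097.561ms @ 3/2 + 1097.561ms (3/2)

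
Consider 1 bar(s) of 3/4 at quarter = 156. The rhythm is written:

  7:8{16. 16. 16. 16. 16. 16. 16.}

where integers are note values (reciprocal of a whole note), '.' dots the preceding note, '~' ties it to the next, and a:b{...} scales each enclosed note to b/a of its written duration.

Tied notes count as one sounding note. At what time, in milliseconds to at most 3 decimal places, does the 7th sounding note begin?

1. 0.0ms @ 0 + 164.835ms (3/7)
2. 164.835ms @ 3/7 + 164.835ms (3/7)
3. 329.67ms @ 6/7 + 164.835ms (3/7)
4. 494.505ms @ 9/7 + 164.835ms (3/7)
5. 659.341ms @ 12/7 + 164.835ms (3/7)
6. 824.176ms @ 15/7 + 164.835ms (3/7)
7. 989.011ms @ 18/7 + 164.835ms (3/7)

note 7 onset = 18/7b = 989.011ms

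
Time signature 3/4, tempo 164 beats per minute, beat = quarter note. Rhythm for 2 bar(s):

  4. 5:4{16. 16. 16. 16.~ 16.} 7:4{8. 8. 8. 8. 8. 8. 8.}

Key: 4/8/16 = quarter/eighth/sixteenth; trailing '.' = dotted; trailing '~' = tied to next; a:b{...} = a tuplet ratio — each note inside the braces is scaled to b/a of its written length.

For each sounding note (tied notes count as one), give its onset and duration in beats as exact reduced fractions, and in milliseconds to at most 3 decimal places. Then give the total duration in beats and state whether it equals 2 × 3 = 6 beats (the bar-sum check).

1) 0.0ms=0b +548.78ms=3/2b
2) 548.78ms=3/2b +109.756ms=3/10b
3) 658.537ms=9/5b +109.756ms=3/10b
4) 768.293ms=21/10b +109.756ms=3/10b
5) 878.049ms=12/5b +219.512ms=3/5b
6) 1097.561ms=3b +156.794ms=3/7b
7) 1254.355ms=24/7b +156.794ms=3/7b
8) 1411.15ms=27/7b +156.794ms=3/7b
9) 1567.944ms=30/7b +156.794ms=3/7b
10) 1724.739ms=33/7b +156.794ms=3/7b
11) 1881.533ms=36/7b +156.794ms=3/7b
12) 2038.328ms=39/7b +156.794ms=3/7b
Σ=6b of 6 (164bpm 3/4) — PASS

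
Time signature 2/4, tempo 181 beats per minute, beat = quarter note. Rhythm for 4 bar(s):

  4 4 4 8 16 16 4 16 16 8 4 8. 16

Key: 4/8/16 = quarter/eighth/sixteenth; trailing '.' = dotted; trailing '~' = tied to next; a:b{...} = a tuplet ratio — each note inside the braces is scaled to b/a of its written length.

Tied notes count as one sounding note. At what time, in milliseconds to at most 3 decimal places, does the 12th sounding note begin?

1. 0.0ms @ 0 + 331.492ms (1)
2. 331.492ms @ 1 + 331.492ms (1)
3. 662.983ms @ 2 + 331.492ms (1)
4. 994.475ms @ 3 + 165.746ms (1/2)
5. 1160.221ms @ 7/2 + 82.873ms (1/4)
6. 1243.094ms @ 15/4 + 82.873ms (1/4)
7. 1325.967ms @ 4 + 331.492ms (1)
8. 1657.459ms @ 5 + 82.873ms (1/4)
9. 1740.331ms @ 21/4 + 82.873ms (1/4)
10. 1823.204ms @ 11/2 + 165.746ms (1/2)
11. 1988.95ms @ 6 + 331.492ms (1)
12. 2320.442ms @ 7 + 248.619ms (3/4)
13. 2569.061ms @ 31/4 + 82.873ms (1/4)

note 12 onset = 7b = 2320.442ms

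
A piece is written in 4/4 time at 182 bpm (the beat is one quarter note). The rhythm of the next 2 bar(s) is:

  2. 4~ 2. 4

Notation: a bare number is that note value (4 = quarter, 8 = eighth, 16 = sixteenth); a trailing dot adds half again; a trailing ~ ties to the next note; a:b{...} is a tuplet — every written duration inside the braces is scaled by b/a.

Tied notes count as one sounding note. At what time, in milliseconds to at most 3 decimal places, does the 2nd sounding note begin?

note 2 onset = 3b = 989.011ms

1. 0.0ms @ 0 + 989.011ms (3)
2. 989.011ms @ 3 + 1318.681ms (4)
3. 2307.692ms @ 7 + 329.67ms (1)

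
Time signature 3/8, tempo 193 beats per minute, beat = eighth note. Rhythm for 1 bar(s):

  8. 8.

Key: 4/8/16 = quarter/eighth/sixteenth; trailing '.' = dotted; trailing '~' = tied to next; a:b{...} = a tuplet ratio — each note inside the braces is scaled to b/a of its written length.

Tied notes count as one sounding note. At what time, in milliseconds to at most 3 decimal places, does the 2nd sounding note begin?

1. 0.0ms @ 0 + 466.321ms (3/2)
2. 466.321ms @ 3/2 + 466.321ms (3/2)

note 2 onset = 3/2b = 466.321ms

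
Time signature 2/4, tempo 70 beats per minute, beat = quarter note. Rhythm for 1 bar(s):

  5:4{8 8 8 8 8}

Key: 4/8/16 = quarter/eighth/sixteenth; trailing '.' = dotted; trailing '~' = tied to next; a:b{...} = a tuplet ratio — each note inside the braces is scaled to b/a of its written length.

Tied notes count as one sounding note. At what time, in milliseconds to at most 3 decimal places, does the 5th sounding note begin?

note 5 onset = 8/5b = 1371.429ms

1. 0.0ms @ 0 + 342.857ms (2/5)
2. 342.857ms @ 2/5 + 342.857ms (2/5)
3. 685.714ms @ 4/5 + 342.857ms (2/5)
4. 1028.571ms @ 6/5 + 342.857ms (2/5)
5. 1371.429ms @ 8/5 + 342.857ms (2/5)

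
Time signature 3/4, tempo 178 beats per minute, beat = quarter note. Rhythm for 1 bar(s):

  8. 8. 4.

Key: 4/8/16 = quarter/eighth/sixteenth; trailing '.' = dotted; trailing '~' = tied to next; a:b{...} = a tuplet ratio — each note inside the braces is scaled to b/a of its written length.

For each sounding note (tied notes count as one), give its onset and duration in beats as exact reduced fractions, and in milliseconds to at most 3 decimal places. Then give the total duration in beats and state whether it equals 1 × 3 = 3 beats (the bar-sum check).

1) 0.0ms=0b +252.809ms=3/4b
2) 252.809ms=3/4b +252.809ms=3/4b
3) 505.618ms=3/2b +505.618ms=3/2b
Σ=3b of 3 (178bpm 3/4) — PASS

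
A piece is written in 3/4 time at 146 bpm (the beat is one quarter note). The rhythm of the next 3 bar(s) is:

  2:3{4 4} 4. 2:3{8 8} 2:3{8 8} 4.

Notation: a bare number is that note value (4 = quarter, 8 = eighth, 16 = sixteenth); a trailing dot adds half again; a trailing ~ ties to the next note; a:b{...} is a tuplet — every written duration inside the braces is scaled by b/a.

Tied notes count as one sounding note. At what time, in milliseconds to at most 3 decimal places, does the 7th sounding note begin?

1. 0.0ms @ 0 + 616.438ms (3/2)
2. 616.438ms @ 3/2 + 616.438ms (3/2)
3. 1232.877ms @ 3 + 616.438ms (3/2)
4. 1849.315ms @ 9/2 + 308.219ms (3/4)
5. 2157.534ms @ 21/4 + 308.219ms (3/4)
6. 2465.753ms @ 6 + 308.219ms (3/4)
7. 2773.973ms @ 27/4 + 308.219ms (3/4)
8. 3082.192ms @ 15/2 + 616.438ms (3/2)

note 7 onset = 27/4b = 2773.973ms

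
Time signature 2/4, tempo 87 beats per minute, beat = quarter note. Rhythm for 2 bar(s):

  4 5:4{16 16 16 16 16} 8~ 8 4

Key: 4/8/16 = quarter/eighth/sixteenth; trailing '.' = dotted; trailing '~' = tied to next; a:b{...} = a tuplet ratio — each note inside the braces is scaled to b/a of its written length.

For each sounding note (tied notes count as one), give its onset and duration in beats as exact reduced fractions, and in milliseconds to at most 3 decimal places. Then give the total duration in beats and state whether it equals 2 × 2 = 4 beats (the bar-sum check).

1) 0.0ms=0b +689.655ms=1b
2) 689.655ms=1b +137.931ms=1/5b
3) 827.586ms=6/5b +137.931ms=1/5b
4) 965.517ms=7/5b +137.931ms=1/5b
5) 1103.448ms=8/5b +137.931ms=1/5b
6) 1241.379ms=9/5b +137.931ms=1/5b
7) 1379.31ms=2b +689.655ms=1b
8) 2068.966ms=3b +689.655ms=1b
Σ=4b of 4 (87bpm 2/4) — PASS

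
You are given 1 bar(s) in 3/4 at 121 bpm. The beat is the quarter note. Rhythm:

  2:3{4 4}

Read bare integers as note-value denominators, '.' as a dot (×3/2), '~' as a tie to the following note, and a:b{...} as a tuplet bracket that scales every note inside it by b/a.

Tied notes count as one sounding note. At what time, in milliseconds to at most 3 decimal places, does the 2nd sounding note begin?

1. 0.0ms @ 0 + 743.802ms (3/2)
2. 743.802ms @ 3/2 + 743.802ms (3/2)

note 2 onset = 3/2b = 743.802ms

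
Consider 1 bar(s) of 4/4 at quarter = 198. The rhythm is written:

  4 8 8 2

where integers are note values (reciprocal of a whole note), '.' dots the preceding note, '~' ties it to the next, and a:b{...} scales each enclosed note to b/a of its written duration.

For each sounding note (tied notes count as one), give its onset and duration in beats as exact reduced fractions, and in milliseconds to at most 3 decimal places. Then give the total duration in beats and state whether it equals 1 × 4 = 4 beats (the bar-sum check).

1) 0.0ms=0b +303.03ms=1b
2) 303.03ms=1b +151.515ms=1/2b
3) 454.545ms=3/2b +151.515ms=1/2b
4) 606.061ms=2b +606.061ms=2b
Σ=4b of 4 (198bpm 4/4) — PASS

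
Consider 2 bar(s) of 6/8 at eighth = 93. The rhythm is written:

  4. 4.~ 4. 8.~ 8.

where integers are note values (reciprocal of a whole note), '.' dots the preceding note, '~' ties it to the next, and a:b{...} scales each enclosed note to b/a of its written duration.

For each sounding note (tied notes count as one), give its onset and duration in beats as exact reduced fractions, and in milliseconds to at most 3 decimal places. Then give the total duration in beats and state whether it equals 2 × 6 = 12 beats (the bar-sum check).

1) 0.0ms=0b +1935.484ms=3b
2) 1935.484ms=3b +3870.968ms=6b
3) 5806.452ms=9b +1935.484ms=3b
Σ=12b of 12 (93bpm 6/8) — PASS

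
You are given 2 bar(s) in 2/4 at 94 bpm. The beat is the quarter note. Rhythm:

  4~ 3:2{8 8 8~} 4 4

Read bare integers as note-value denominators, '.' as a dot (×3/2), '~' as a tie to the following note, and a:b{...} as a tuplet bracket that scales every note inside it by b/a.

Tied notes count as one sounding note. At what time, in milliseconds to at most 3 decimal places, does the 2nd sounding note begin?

note 2 onset = 4/3b = 851.064ms

1. 0.0ms @ 0 + 851.064ms (4/3)
2. 851.064ms @ 4/3 + 212.766ms (1/3)
3. 1063.83ms @ 5/3 + 851.064ms (4/3)
4. 1914.894ms @ 3 + 638.298ms (1)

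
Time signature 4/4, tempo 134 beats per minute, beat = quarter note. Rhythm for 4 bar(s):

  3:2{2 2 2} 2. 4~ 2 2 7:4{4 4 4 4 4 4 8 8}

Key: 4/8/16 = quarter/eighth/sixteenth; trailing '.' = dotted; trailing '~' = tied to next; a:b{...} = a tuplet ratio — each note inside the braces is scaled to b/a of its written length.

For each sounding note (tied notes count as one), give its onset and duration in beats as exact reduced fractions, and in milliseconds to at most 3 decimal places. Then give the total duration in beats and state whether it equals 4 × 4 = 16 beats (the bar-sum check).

1) 0.0ms=0b +597.015ms=4/3b
2) 597.015ms=4/3b +597.015ms=4/3b
3) 1194.03ms=8/3b +597.015ms=4/3b
4) 1791.045ms=4b +1343.284ms=3b
5) 3134.328ms=7b +1343.284ms=3b
6) 4477.612ms=10b +895.522ms=2b
7) 5373.134ms=12b +255.864ms=4/7b
8) 5628.998ms=88/7b +255.864ms=4/7b
9) 5884.861ms=92/7b +255.864ms=4/7b
10) 6140.725ms=96/7b +255.864ms=4/7b
11) 6396.588ms=100/7b +255.864ms=4/7b
12) 6652.452ms=104/7b +255.864ms=4/7b
13) 6908.316ms=108/7b +127.932ms=2/7b
14) 7036.247ms=110/7b +127.932ms=2/7b
Σ=16b of 16 (134bpm 4/4) — PASS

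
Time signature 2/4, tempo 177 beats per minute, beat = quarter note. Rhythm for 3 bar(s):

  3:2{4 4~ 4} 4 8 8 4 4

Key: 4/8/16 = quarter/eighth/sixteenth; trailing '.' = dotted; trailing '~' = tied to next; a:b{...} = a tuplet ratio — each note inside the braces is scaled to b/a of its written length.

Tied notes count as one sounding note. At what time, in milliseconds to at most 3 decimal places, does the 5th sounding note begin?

note 5 onset = 7/2b = 1186.441ms

1. 0.0ms @ 0 + 225.989ms (2/3)
2. 225.989ms @ 2/3 + 451.977ms (4/3)
3. 677.966ms @ 2 + 338.983ms (1)
4. 1016.949ms @ 3 + 169.492ms (1/2)
5. 1186.441ms @ 7/2 + 169.492ms (1/2)
6. 1355.932ms @ 4 + 338.983ms (1)
7. 1694.915ms @ 5 + 338.983ms (1)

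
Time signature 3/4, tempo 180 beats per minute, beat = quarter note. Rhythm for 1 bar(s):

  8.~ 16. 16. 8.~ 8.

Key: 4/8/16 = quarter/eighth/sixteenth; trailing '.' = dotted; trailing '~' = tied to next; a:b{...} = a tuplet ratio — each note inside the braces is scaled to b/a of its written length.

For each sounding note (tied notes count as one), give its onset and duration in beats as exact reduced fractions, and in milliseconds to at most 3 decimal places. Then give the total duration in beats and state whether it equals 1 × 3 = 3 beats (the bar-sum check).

1) 0.0ms=0b +375.0ms=9/8b
2) 375.0ms=9/8b +125.0ms=3/8b
3) 500.0ms=3/2b +500.0ms=3/2b
Σ=3b of 3 (180bpm 3/4) — PASS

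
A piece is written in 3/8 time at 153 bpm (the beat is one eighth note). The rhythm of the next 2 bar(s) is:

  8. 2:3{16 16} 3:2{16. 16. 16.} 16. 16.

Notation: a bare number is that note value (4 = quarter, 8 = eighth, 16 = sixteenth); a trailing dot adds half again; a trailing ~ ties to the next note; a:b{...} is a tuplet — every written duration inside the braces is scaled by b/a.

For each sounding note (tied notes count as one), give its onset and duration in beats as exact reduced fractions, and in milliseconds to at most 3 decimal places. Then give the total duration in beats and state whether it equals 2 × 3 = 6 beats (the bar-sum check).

1) 0.0ms=0b +588.235ms=3/2b
2) 588.235ms=3/2b +294.118ms=3/4b
3) 882.353ms=9/4b +294.118ms=3/4b
4) 1176.471ms=3b +196.078ms=1/2b
5) 1372.549ms=7/2b +196.078ms=1/2b
6) 1568.627ms=4b +196.078ms=1/2b
7) 1764.706ms=9/2b +294.118ms=3/4b
8) 2058.824ms=21/4b +294.118ms=3/4b
Σ=6b of 6 (153bpm 3/8) — PASS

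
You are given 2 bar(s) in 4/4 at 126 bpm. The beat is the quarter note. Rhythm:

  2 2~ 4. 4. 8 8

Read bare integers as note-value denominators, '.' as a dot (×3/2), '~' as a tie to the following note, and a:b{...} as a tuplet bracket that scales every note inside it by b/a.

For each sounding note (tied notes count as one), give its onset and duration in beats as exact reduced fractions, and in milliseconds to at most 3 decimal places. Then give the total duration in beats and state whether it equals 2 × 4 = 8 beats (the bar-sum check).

1) 0.0ms=0b +952.381ms=2b
2) 952.381ms=2b +1666.667ms=7/2b
3) 2619.048ms=11/2b +714.286ms=3/2b
4) 3333.333ms=7b +238.095ms=1/2b
5) 3571.429ms=15/2b +238.095ms=1/2b
Σ=8b of 8 (126bpm 4/4) — PASS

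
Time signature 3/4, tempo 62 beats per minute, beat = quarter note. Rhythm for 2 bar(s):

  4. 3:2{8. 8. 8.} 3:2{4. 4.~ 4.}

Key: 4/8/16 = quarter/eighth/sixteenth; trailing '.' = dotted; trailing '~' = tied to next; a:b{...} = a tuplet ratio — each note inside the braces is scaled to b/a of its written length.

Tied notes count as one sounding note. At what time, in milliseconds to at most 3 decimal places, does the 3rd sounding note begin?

note 3 onset = 2b = 1935.484ms

1. 0.0ms @ 0 + 1451.613ms (3/2)
2. 1451.613ms @ 3/2 + 483.871ms (1/2)
3. 1935.484ms @ 2 + 483.871ms (1/2)
4. 2419.355ms @ 5/2 + 483.871ms (1/2)
5. 2903.226ms @ 3 + 967.742ms (1)
6. 3870.968ms @ 4 + 1935.484ms (2)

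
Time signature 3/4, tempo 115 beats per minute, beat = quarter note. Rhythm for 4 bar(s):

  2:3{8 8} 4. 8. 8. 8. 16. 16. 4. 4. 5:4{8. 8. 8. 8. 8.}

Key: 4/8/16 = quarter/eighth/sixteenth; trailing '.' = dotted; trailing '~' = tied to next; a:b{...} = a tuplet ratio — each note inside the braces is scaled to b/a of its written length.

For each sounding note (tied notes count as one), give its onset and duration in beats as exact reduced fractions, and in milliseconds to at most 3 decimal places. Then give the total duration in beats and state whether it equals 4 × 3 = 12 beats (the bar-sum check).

1) 0.0ms=0b +391.304ms=3/4b
2) 391.304ms=3/4b +391.304ms=3/4b
3) 782.609ms=3/2b +782.609ms=3/2b
4) 1565.217ms=3b +391.304ms=3/4b
5) 1956.522ms=15/4b +391.304ms=3/4b
6) 2347.826ms=9/2b +391.304ms=3/4b
7) 2739.13ms=21/4b +195.652ms=3/8b
8) 2934.783ms=45/8b +195.652ms=3/8b
9) 3130.435ms=6b +782.609ms=3/2b
10) 3913.043ms=15/2b +782.609ms=3/2b
11) 4695.652ms=9b +313.043ms=3/5b
12) 5008.696ms=48/5b +313.043ms=3/5b
13) 5321.739ms=51/5b +313.043ms=3/5b
14) 5634.783ms=54/5b +313.043ms=3/5b
15) 5947.826ms=57/5b +313.043ms=3/5b
Σ=12b of 12 (115bpm 3/4) — PASS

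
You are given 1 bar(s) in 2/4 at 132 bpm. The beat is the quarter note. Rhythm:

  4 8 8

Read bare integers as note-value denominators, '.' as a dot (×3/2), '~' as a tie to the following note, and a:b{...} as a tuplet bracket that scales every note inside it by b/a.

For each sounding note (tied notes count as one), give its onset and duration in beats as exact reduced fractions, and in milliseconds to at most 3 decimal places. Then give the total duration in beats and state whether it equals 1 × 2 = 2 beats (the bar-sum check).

1) 0.0ms=0b +454.545ms=1b
2) 454.545ms=1b +227.273ms=1/2b
3) 681.818ms=3/2b +227.273ms=1/2b
Σ=2b of 2 (132bpm 2/4) — PASS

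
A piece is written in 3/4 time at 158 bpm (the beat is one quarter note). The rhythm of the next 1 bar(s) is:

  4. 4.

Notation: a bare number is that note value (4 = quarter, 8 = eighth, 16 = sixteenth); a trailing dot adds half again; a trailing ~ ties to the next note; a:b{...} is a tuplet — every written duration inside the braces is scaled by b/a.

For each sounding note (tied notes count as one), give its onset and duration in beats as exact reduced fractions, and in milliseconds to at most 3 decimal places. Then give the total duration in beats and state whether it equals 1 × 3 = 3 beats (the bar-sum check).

1) 0.0ms=0b +569.62ms=3/2b
2) 569.62ms=3/2b +569.62ms=3/2b
Σ=3b of 3 (158bpm 3/4) — PASS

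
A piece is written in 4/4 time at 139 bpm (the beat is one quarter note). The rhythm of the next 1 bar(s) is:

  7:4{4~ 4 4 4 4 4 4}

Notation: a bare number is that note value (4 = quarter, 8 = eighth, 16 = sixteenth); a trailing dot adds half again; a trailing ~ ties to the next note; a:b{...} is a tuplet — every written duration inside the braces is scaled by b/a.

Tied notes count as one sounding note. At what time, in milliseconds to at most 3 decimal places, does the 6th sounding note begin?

note 6 onset = 24/7b = 1479.959ms

1. 0.0ms @ 0 + 493.32ms (8/7)
2. 493.32ms @ 8/7 + 246.66ms (4/7)
3. 739.979ms @ 12/7 + 246.66ms (4/7)
4. 986.639ms @ 16/7 + 246.66ms (4/7)
5. 1233.299ms @ 20/7 + 246.66ms (4/7)
6. 1479.959ms @ 24/7 + 246.66ms (4/7)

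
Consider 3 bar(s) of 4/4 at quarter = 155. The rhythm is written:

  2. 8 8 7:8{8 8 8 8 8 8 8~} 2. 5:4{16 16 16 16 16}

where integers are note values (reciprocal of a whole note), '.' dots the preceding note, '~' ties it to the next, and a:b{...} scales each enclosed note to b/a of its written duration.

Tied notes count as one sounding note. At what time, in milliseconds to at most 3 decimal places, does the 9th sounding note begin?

note 9 onset = 48/7b = 2654.378ms

1. 0.0ms @ 0 + 1161.29ms (3)
2. 1161.29ms @ 3 + 193.548ms (1/2)
3. 1354.839ms @ 7/2 + 193.548ms (1/2)
4. 1548.387ms @ 4 + 221.198ms (4/7)
5. 1769.585ms @ 32/7 + 221.198ms (4/7)
6. 1990.783ms @ 36/7 + 221.198ms (4/7)
7. 2211.982ms @ 40/7 + 221.198ms (4/7)
8. 2433.18ms @ 44/7 + 221.198ms (4/7)
9. 2654.378ms @ 48/7 + 221.198ms (4/7)
10. 2875.576ms @ 52/7 + 1382.488ms (25/7)
11. 4258.065ms @ 11 + 77.419ms (1/5)
12. 4335.484ms @ 56/5 + 77.419ms (1/5)
13. 4412.903ms @ 57/5 + 77.419ms (1/5)
14. 4490.323ms @ 58/5 + 77.419ms (1/5)
15. 4567.742ms @ 59/5 + 77.419ms (1/5)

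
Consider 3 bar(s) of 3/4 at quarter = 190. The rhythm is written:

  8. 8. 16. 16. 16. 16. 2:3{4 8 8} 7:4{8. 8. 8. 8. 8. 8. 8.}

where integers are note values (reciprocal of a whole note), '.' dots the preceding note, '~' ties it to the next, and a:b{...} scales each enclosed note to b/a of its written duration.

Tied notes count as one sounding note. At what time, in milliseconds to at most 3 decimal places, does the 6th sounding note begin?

1. 0.0ms @ 0 + 236.842ms (3/4)
2. 236.842ms @ 3/4 + 236.842ms (3/4)
3. 473.684ms @ 3/2 + 118.421ms (3/8)
4. 592.105ms @ 15/8 + 118.421ms (3/8)
5. 710.526ms @ 9/4 + 118.421ms (3/8)
6. 828.947ms @ 21/8 + 118.421ms (3/8)
7. 947.368ms @ 3 + 473.684ms (3/2)
8. 1421.053ms @ 9/2 + 236.842ms (3/4)
9. 1657.895ms @ 21/4 + 236.842ms (3/4)
10. 1894.737ms @ 6 + 135.338ms (3/7)
11. 2030.075ms @ 45/7 + 135.338ms (3/7)
12. 2165.414ms @ 48/7 + 135.338ms (3/7)
13. 2300.752ms @ 51/7 + 135.338ms (3/7)
14. 2436.09ms @ 54/7 + 135.338ms (3/7)
15. 2571.429ms @ 57/7 + 135.338ms (3/7)
16. 2706.767ms @ 60/7 + 135.338ms (3/7)

note 6 onset = 21/8b = 828.947ms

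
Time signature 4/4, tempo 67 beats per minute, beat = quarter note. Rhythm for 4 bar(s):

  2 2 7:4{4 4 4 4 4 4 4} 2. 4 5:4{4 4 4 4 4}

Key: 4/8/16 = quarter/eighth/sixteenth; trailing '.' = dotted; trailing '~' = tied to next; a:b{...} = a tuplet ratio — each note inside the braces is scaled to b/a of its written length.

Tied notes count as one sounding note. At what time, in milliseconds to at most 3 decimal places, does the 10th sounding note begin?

note 10 onset = 8b = 7164.179ms

1. 0.0ms @ 0 + 1791.045ms (2)
2. 1791.045ms @ 2 + 1791.045ms (2)
3. 3582.09ms @ 4 + 511.727ms (4/7)
4. 4093.817ms @ 32/7 + 511.727ms (4/7)
5. 4605.544ms @ 36/7 + 511.727ms (4/7)
6. 5117.271ms @ 40/7 + 511.727ms (4/7)
7. 5628.998ms @ 44/7 + 511.727ms (4/7)
8. 6140.725ms @ 48/7 + 511.727ms (4/7)
9. 6652.452ms @ 52/7 + 511.727ms (4/7)
10. 7164.179ms @ 8 + 2686.567ms (3)
11. 9850.746ms @ 11 + 895.522ms (1)
12. 10746.269ms @ 12 + 716.418ms (4/5)
13. 11462.687ms @ 64/5 + 716.418ms (4/5)
14. 12179.104ms @ 68/5 + 716.418ms (4/5)
15. 12895.522ms @ 72/5 + 716.418ms (4/5)
16. 13611.94ms @ 76/5 + 716.418ms (4/5)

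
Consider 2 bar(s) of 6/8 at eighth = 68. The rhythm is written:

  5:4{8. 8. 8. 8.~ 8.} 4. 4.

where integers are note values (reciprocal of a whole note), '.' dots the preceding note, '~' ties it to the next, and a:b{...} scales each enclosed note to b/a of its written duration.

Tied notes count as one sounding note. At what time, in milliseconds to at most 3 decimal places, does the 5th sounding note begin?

1. 0.0ms @ 0 + 1058.824ms (6/5)
2. 1058.824ms @ 6/5 + 1058.824ms (6/5)
3. 2117.647ms @ 12/5 + 1058.824ms (6/5)
4. 3176.471ms @ 18/5 + 2117.647ms (12/5)
5. 5294.118ms @ 6 + 2647.059ms (3)
6. 7941.176ms @ 9 + 2647.059ms (3)

note 5 onset = 6b = 5294.118ms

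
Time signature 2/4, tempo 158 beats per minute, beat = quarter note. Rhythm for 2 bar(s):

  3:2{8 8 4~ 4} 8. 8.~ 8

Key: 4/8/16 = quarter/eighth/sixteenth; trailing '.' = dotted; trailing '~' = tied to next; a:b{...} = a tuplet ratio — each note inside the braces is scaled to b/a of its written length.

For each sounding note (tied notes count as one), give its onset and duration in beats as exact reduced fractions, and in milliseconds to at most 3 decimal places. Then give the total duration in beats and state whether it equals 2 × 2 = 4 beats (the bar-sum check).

1) 0.0ms=0b +126.582ms=1/3b
2) 126.582ms=1/3b +126.582ms=1/3b
3) 253.165ms=2/3b +506.329ms=4/3b
4) 759.494ms=2b +284.81ms=3/4b
5) 1044.304ms=11/4b +474.684ms=5/4b
Σ=4b of 4 (158bpm 2/4) — PASS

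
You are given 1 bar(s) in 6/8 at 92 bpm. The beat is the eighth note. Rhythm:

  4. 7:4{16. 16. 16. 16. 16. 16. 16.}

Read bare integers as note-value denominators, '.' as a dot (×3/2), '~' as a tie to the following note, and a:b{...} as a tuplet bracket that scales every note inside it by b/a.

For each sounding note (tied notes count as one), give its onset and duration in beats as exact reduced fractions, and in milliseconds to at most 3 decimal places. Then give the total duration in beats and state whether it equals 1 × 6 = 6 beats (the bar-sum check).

1) 0.0ms=0b +1956.522ms=3b
2) 1956.522ms=3b +279.503ms=3/7b
3) 2236.025ms=24/7b +279.503ms=3/7b
4) 2515.528ms=27/7b +279.503ms=3/7b
5) 2795.031ms=30/7b +279.503ms=3/7b
6) 3074.534ms=33/7b +279.503ms=3/7b
7) 3354.037ms=36/7b +279.503ms=3/7b
8) 3633.54ms=39/7b +279.503ms=3/7b
Σ=6b of 6 (92bpm 6/8) — PASS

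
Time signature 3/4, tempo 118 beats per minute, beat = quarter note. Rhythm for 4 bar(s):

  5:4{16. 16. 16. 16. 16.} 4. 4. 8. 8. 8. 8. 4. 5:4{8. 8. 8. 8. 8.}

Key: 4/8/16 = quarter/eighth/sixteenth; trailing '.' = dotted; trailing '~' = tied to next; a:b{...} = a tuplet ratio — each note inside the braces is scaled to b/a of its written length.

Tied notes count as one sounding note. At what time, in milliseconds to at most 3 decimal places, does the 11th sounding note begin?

note 11 onset = 27/4b = 3432.203ms

1. 0.0ms @ 0 + 152.542ms (3/10)
2. 152.542ms @ 3/10 + 152.542ms (3/10)
3. 305.085ms @ 3/5 + 152.542ms (3/10)
4. 457.627ms @ 9/10 + 152.542ms (3/10)
5. 610.169ms @ 6/5 + 152.542ms (3/10)
6. 762.712ms @ 3/2 + 762.712ms (3/2)
7. 1525.424ms @ 3 + 762.712ms (3/2)
8. 2288.136ms @ 9/2 + 381.356ms (3/4)
9. 2669.492ms @ 21/4 + 381.356ms (3/4)
10. 3050.847ms @ 6 + 381.356ms (3/4)
11. 3432.203ms @ 27/4 + 381.356ms (3/4)
12. 3813.559ms @ 15/2 + 762.712ms (3/2)
13. 4576.271ms @ 9 + 305.085ms (3/5)
14. 4881.356ms @ 48/5 + 305.085ms (3/5)
15. 5186.441ms @ 51/5 + 305.085ms (3/5)
16. 5491.525ms @ 54/5 + 305.085ms (3/5)
17. 5796.61ms @ 57/5 + 305.085ms (3/5)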